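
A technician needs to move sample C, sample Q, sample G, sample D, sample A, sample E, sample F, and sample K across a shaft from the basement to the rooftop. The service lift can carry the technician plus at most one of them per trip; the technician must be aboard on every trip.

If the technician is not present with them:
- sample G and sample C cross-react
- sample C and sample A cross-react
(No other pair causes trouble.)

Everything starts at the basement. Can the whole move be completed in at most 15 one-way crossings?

Counting alone: the technician can take at most 1 across per trip to the rooftop, so moving all 8 needs at least 8 loaded trips out, with a return between consecutive ones — at least 15 crossings.
The safety rule pushes this higher. Following every safe sequence of crossings, the most of the 8 that can be at the rooftop as the service lift arrives there on crossing 15 is 7 — never all 8.
So the move cannot be finished within 15 crossings. (The shortest complete plan takes 17:)
1. Technician goes to the rooftop with sample C.
2. Technician goes back to the basement alone.
3. Technician goes to the rooftop with sample Q.
4. Technician goes back to the basement alone.
5. Technician goes to the rooftop with sample G.
6. Technician goes back to the basement with sample C.
7. Technician goes to the rooftop with sample A.
8. Technician goes back to the basement alone.
9. Technician goes to the rooftop with sample D.
10. Technician goes back to the basement alone.
11. Technician goes to the rooftop with sample E.
12. Technician goes back to the basement alone.
13. Technician goes to the rooftop with sample F.
14. Technician goes back to the basement alone.
15. Technician goes to the rooftop with sample K.
16. Technician goes back to the basement alone.
17. Technician goes to the rooftop with sample C.

No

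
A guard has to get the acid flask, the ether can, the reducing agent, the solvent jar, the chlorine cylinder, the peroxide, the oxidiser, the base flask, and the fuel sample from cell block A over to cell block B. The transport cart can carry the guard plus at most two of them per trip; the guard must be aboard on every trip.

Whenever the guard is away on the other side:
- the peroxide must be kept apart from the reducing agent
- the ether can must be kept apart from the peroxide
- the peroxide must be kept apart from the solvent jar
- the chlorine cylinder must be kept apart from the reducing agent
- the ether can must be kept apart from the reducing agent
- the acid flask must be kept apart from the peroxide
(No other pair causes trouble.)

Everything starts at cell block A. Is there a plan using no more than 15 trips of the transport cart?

Yes

Yes — this plan uses 15 crossings (≤ 15):
1. Guard goes to cell block B with the peroxide and the reducing agent.
2. Guard goes back to cell block A with the reducing agent.
3. Guard goes to cell block B with the acid flask and the reducing agent.
4. Guard goes back to cell block A with the peroxide.
5. Guard goes to cell block B with the ether can and the solvent jar.
6. Guard goes back to cell block A with the ether can.
7. Guard goes to cell block B with the chlorine cylinder and the ether can.
8. Guard goes back to cell block A with the reducing agent.
9. Guard goes to cell block B with the oxidiser and the reducing agent.
10. Guard goes back to cell block A with the reducing agent.
11. Guard goes to cell block B with the base flask and the reducing agent.
12. Guard goes back to cell block A with the reducing agent.
13. Guard goes to cell block B with the fuel sample and the reducing agent.
14. Guard goes back to cell block A with the reducing agent.
15. Guard goes to cell block B with the peroxide and the reducing agent.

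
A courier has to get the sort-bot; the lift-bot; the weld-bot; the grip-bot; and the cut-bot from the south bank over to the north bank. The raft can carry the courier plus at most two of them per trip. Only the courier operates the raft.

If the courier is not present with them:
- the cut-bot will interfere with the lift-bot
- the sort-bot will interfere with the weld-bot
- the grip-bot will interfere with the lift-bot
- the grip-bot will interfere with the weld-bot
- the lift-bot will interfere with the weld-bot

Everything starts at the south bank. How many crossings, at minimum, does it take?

7

Counting alone: the courier can take at most 2 across per trip to the north bank, so moving all 5 needs at least 3 loaded trips out, with a return between consecutive ones — at least 5 crossings.
The safety rule pushes this higher. Following every safe sequence of crossings, the most of the 5 that can be at the north bank as the raft arrives there on crossing 5 is 4 — never all 5.
So no plan with fewer than 7 crossings exists, and this one achieves 7:
1. Courier goes to the north bank with the lift-bot and the weld-bot.
2. Courier goes back to the south bank with the lift-bot.
3. Courier goes to the north bank with the lift-bot and the sort-bot.
4. Courier goes back to the south bank with the weld-bot.
5. Courier goes to the north bank with the cut-bot and the grip-bot.
6. Courier goes back to the south bank with the lift-bot.
7. Courier goes to the north bank with the lift-bot and the weld-bot.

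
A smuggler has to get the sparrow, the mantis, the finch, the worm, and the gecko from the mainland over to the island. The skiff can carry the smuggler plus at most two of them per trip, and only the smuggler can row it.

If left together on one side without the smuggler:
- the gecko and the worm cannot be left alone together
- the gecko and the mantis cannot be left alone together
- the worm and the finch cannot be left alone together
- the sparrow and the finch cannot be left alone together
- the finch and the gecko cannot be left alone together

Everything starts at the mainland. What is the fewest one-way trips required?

7

Counting alone: the smuggler can take at most 2 across per trip to the island, so moving all 5 needs at least 3 loaded trips out, with a return between consecutive ones — at least 5 crossings.
The safety rule pushes this higher. Following every safe sequence of crossings, the most of the 5 that can be at the island as the skiff arrives there on crossing 5 is 4 — never all 5.
So no plan with fewer than 7 crossings exists, and this one achieves 7:
1. Smuggler goes to the island with the finch and the gecko.  [the mainland: the mantis, the sparrow, the worm | the island: the finch, the gecko]
2. Smuggler goes back to the mainland with the finch.  [the mainland: the finch, the mantis, the sparrow, the worm | the island: the gecko]
3. Smuggler goes to the island with the finch and the sparrow.  [the mainland: the mantis, the worm | the island: the finch, the gecko, the sparrow]
4. Smuggler goes back to the mainland with the finch.  [the mainland: the finch, the mantis, the worm | the island: the gecko, the sparrow]
5. Smuggler goes to the island with the mantis and the worm.  [the mainland: the finch | the island: the gecko, the mantis, the sparrow, the worm]
6. Smuggler goes back to the mainland with the gecko.  [the mainland: the finch, the gecko | the island: the mantis, the sparrow, the worm]
7. Smuggler goes to the island with the finch and the gecko.  [the mainland: — | the island: the finch, the gecko, the mantis, the sparrow, the worm]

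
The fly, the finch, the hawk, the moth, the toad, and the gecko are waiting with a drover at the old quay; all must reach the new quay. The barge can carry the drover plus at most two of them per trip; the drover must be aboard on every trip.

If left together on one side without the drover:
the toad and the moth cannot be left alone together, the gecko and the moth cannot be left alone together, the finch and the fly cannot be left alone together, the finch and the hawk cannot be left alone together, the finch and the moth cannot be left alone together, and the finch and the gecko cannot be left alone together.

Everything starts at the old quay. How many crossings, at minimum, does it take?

9

Counting alone: the drover can take at most 2 across per trip to the new quay, so moving all 6 needs at least 3 loaded trips out, with a return between consecutive ones — at least 5 crossings.
The safety rule pushes this higher. Following every safe sequence of crossings, the most of the 6 that can be at the new quay as the barge arrives there on crossings 5, 7 is 4, 5 respectively — never all 6.
So no plan with fewer than 9 crossings exists, and this one achieves 9:
1. Drover goes to the new quay with the finch and the moth.
2. Drover goes back to the old quay with the finch.
3. Drover goes to the new quay with the finch and the fly.
4. Drover goes back to the old quay with the finch.
5. Drover goes to the new quay with the finch and the hawk.
6. Drover goes back to the old quay with the finch.
7. Drover goes to the new quay with the gecko and the toad.
8. Drover goes back to the old quay with the moth.
9. Drover goes to the new quay with the finch and the moth.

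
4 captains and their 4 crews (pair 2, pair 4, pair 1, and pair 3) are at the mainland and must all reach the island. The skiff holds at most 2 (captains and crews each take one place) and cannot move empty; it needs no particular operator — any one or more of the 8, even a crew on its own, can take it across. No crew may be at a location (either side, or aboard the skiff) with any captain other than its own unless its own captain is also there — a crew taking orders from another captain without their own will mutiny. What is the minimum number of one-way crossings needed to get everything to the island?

Following every safe sequence of crossings from the start, the most of the 8 that can be at the island as the skiff arrives there on crossings 1, 3, 5 is 2, 3, 4 respectively; the best ever achieved is 4 of 8.
From crossing 7 on, no configuration arises that was not already reachable earlier: only 44 distinct safe configurations (who is on which side, and where the skiff is) can ever be reached, none of them has everyone across, and every continuation just revisits them. So no valid plan exists.

impossible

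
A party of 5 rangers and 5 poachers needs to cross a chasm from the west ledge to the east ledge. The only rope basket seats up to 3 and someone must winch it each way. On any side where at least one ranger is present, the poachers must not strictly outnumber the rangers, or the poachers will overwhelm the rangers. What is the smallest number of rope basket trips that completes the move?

Counting alone: each trip to the east ledge takes at most 3 across and each return brings at least 1 back, so after t trips out (and t−1 returns) at most 3t − (t−1) of the 10 are across; that first reaches 10 at t = 5, so at least 9 crossings are needed.
The safety rule pushes this higher. Following every safe sequence of crossings, the most of the 10 that can be at the east ledge as the rope basket arrives there on crossing 9 is 9 — never all 10.
So no plan with fewer than 11 crossings exists, and this one achieves 11:
1. 2 poachers → the east ledge.  (the west ledge: 5R 3P; the east ledge: 0R 2P)
2. 1 poacher ← the west ledge.  (the west ledge: 5R 4P; the east ledge: 0R 1P)
3. 3 poachers → the east ledge.  (the west ledge: 5R 1P; the east ledge: 0R 4P)
4. 1 poacher ← the west ledge.  (the west ledge: 5R 2P; the east ledge: 0R 3P)
5. 3 rangers → the east ledge.  (the west ledge: 2R 2P; the east ledge: 3R 3P)
6. 1 ranger and 1 poacher ← the west ledge.  (the west ledge: 3R 3P; the east ledge: 2R 2P)
7. 3 rangers → the east ledge.  (the west ledge: 0R 3P; the east ledge: 5R 2P)
8. 1 poacher ← the west ledge.  (the west ledge: 0R 4P; the east ledge: 5R 1P)
9. 2 poachers → the east ledge.  (the west ledge: 0R 2P; the east ledge: 5R 3P)
10. 1 poacher ← the west ledge.  (the west ledge: 0R 3P; the east ledge: 5R 2P)
11. 3 poachers → the east ledge.  (the west ledge: 0R 0P; the east ledge: 5R 5P)

11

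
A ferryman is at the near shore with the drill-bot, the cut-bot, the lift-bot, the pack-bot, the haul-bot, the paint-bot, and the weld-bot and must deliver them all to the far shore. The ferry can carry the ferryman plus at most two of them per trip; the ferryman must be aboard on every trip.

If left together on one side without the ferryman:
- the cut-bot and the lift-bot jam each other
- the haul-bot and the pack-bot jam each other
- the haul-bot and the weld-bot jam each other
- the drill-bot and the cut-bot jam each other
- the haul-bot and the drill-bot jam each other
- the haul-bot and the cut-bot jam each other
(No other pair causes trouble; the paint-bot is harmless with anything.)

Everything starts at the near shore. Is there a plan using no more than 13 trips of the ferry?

Yes — this plan uses 11 crossings (≤ 13):
1. Ferryman goes to the far shore with the cut-bot and the haul-bot.
2. Ferryman goes back to the near shore with the cut-bot.
3. Ferryman goes to the far shore with the drill-bot and the lift-bot.
4. Ferryman goes back to the near shore with the drill-bot.
5. Ferryman goes to the far shore with the drill-bot and the pack-bot.
6. Ferryman goes back to the near shore with the haul-bot.
7. Ferryman goes to the far shore with the cut-bot and the weld-bot.
8. Ferryman goes back to the near shore with the cut-bot.
9. Ferryman goes to the far shore with the cut-bot and the paint-bot.
10. Ferryman goes back to the near shore with the cut-bot.
11. Ferryman goes to the far shore with the cut-bot and the haul-bot.

Yes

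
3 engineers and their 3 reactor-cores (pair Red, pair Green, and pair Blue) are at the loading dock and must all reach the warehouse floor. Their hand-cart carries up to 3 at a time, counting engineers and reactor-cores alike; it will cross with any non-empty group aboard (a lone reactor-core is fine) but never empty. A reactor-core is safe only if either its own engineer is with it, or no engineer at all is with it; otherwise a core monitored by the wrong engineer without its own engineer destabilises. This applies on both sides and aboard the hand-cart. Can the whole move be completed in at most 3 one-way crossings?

No

Counting alone: each trip to the warehouse floor takes at most 3 across and each return brings at least 1 back, so after t trips out (and t−1 returns) at most 3t − (t−1) of the 6 are across; that first reaches 6 at t = 3, so at least 5 crossings are needed.
Since 3 < 5, 3 crossings cannot be enough. (The shortest complete plan in fact takes 5:)
1. engineer Red and reactor-core Red cross → the warehouse floor.
2. engineer Red crosses ← the loading dock.
3. engineer Blue, engineer Green, and engineer Red cross → the warehouse floor.
4. reactor-core Red crosses ← the loading dock.
5. reactor-core Blue, reactor-core Green, and reactor-core Red cross → the warehouse floor.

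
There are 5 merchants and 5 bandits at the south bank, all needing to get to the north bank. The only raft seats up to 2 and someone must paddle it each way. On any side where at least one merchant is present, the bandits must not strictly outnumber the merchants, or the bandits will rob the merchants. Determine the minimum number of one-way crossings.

Following every safe sequence of crossings from the start, the most of the 10 that can be at the north bank as the raft arrives there on crossings 1, 3, 5, 7 is 2, 3, 4, 5 respectively; the best ever achieved is 5 of 10.
From crossing 9 on, no configuration arises that was not already reachable earlier: only 13 distinct safe configurations (who is on which side, and where the raft is) can ever be reached, none of them has everyone across, and every continuation just revisits them. They are: 0 merchants + 0 bandits across (raft back at the start); 0 merchants + 1 bandit across (raft there); 0 merchants + 1 bandit across (raft back at the start); 0 merchants + 2 bandits across (raft there); 0 merchants + 2 bandits across (raft back at the start); 0 merchants + 3 bandits across (raft there); 0 merchants + 3 bandits across (raft back at the start); 0 merchants + 4 bandits across (raft there); 0 merchants + 4 bandits across (raft back at the start); 0 merchants + 5 bandits across (raft there); 1 merchant + 1 bandit across (raft there); 1 merchant + 1 bandit across (raft back at the start); 2 merchants + 2 bandits across (raft there). So no valid plan exists.

impossible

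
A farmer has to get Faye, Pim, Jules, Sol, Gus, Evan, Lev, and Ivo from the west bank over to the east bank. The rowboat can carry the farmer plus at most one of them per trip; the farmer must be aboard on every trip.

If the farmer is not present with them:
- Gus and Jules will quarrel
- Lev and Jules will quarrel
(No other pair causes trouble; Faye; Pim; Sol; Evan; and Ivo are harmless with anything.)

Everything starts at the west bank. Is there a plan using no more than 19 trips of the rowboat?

Yes — this plan uses 17 crossings (≤ 19):
1. Farmer goes to the east bank with Jules.  [the west bank: Evan, Faye, Gus, Ivo, Lev, Pim, Sol | the east bank: Jules]
2. Farmer goes back to the west bank alone.  [the west bank: Evan, Faye, Gus, Ivo, Lev, Pim, Sol | the east bank: Jules]
3. Farmer goes to the east bank with Faye.  [the west bank: Evan, Gus, Ivo, Lev, Pim, Sol | the east bank: Faye, Jules]
4. Farmer goes back to the west bank alone.  [the west bank: Evan, Gus, Ivo, Lev, Pim, Sol | the east bank: Faye, Jules]
5. Farmer goes to the east bank with Pim.  [the west bank: Evan, Gus, Ivo, Lev, Sol | the east bank: Faye, Jules, Pim]
6. Farmer goes back to the west bank alone.  [the west bank: Evan, Gus, Ivo, Lev, Sol | the east bank: Faye, Jules, Pim]
7. Farmer goes to the east bank with Sol.  [the west bank: Evan, Gus, Ivo, Lev | the east bank: Faye, Jules, Pim, Sol]
8. Farmer goes back to the west bank alone.  [the west bank: Evan, Gus, Ivo, Lev | the east bank: Faye, Jules, Pim, Sol]
9. Farmer goes to the east bank with Gus.  [the west bank: Evan, Ivo, Lev | the east bank: Faye, Gus, Jules, Pim, Sol]
10. Farmer goes back to the west bank with Jules.  [the west bank: Evan, Ivo, Jules, Lev | the east bank: Faye, Gus, Pim, Sol]
11. Farmer goes to the east bank with Lev.  [the west bank: Evan, Ivo, Jules | the east bank: Faye, Gus, Lev, Pim, Sol]
12. Farmer goes back to the west bank alone.  [the west bank: Evan, Ivo, Jules | the east bank: Faye, Gus, Lev, Pim, Sol]
13. Farmer goes to the east bank with Evan.  [the west bank: Ivo, Jules | the east bank: Evan, Faye, Gus, Lev, Pim, Sol]
14. Farmer goes back to the west bank alone.  [the west bank: Ivo, Jules | the east bank: Evan, Faye, Gus, Lev, Pim, Sol]
15. Farmer goes to the east bank with Ivo.  [the west bank: Jules | the east bank: Evan, Faye, Gus, Ivo, Lev, Pim, Sol]
16. Farmer goes back to the west bank alone.  [the west bank: Jules | the east bank: Evan, Faye, Gus, Ivo, Lev, Pim, Sol]
17. Farmer goes to the east bank with Jules.  [the west bank: — | the east bank: Evan, Faye, Gus, Ivo, Jules, Lev, Pim, Sol]

Yes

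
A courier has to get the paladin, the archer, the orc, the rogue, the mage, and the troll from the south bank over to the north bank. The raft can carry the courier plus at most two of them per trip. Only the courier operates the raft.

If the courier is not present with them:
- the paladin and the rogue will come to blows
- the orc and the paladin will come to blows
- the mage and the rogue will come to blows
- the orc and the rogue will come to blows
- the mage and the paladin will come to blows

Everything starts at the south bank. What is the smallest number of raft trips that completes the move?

Counting alone: the courier can take at most 2 across per trip to the north bank, so moving all 6 needs at least 3 loaded trips out, with a return between consecutive ones — at least 5 crossings.
The safety rule pushes this higher. Following every safe sequence of crossings, the most of the 6 that can be at the north bank as the raft arrives there on crossings 5, 7 is 4, 5 respectively — never all 6.
So no plan with fewer than 9 crossings exists, and this one achieves 9:
1. Courier goes to the north bank with the paladin and the rogue.
2. Courier goes back to the south bank with the paladin.
3. Courier goes to the north bank with the archer and the paladin.
4. Courier goes back to the south bank with the paladin.
5. Courier goes to the north bank with the paladin and the troll.
6. Courier goes back to the south bank with the paladin.
7. Courier goes to the north bank with the mage and the orc.
8. Courier goes back to the south bank with the rogue.
9. Courier goes to the north bank with the paladin and the rogue.

9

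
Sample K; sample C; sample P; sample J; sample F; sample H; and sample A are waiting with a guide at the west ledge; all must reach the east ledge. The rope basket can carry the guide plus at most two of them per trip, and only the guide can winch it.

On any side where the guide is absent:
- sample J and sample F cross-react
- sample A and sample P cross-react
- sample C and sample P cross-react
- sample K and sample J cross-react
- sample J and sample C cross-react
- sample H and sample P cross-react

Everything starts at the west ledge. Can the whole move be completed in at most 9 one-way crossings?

Yes — this plan uses 9 crossings (≤ 9):
1. Guide goes to the east ledge with sample J and sample P.  [the west ledge: sample A, sample C, sample F, sample H, sample K | the east ledge: sample J, sample P]
2. Guide goes back to the west ledge alone.  [the west ledge: sample A, sample C, sample F, sample H, sample K | the east ledge: sample J, sample P]
3. Guide goes to the east ledge with sample K.  [the west ledge: sample A, sample C, sample F, sample H | the east ledge: sample J, sample K, sample P]
4. Guide goes back to the west ledge with sample J.  [the west ledge: sample A, sample C, sample F, sample H, sample J | the east ledge: sample K, sample P]
5. Guide goes to the east ledge with sample C and sample F.  [the west ledge: sample A, sample H, sample J | the east ledge: sample C, sample F, sample K, sample P]
6. Guide goes back to the west ledge with sample P.  [the west ledge: sample A, sample H, sample J, sample P | the east ledge: sample C, sample F, sample K]
7. Guide goes to the east ledge with sample A and sample H.  [the west ledge: sample J, sample P | the east ledge: sample A, sample C, sample F, sample H, sample K]
8. Guide goes back to the west ledge alone.  [the west ledge: sample J, sample P | the east ledge: sample A, sample C, sample F, sample H, sample K]
9. Guide goes to the east ledge with sample J and sample P.  [the west ledge: — | the east ledge: sample A, sample C, sample F, sample H, sample J, sample K, sample P]

Yes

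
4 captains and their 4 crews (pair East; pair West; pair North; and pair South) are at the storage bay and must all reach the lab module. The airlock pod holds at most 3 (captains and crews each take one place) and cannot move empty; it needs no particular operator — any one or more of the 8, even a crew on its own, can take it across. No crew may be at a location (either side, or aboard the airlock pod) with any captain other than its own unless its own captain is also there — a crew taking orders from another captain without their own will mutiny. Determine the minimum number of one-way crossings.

Counting alone: each trip to the lab module takes at most 3 across and each return brings at least 1 back, so after t trips out (and t−1 returns) at most 3t − (t−1) of the 8 are across; that first reaches 8 at t = 4, so at least 7 crossings are needed.
The safety rule pushes this higher. Following every safe sequence of crossings, the most of the 8 that can be at the lab module as the airlock pod arrives there on crossing 7 is 7 — never all 8.
So no plan with fewer than 9 crossings exists, and this one achieves 9:
1. captain East and crew East cross → the lab module.
2. captain East crosses ← the storage bay.
3. captain East, captain West, and crew West cross → the lab module.
4. captain East and crew East cross ← the storage bay.
5. captain East, captain North, and captain South cross → the lab module.
6. crew West crosses ← the storage bay.
7. crew East and crew West cross → the lab module.
8. crew East crosses ← the storage bay.
9. crew East, crew North, and crew South cross → the lab module.

9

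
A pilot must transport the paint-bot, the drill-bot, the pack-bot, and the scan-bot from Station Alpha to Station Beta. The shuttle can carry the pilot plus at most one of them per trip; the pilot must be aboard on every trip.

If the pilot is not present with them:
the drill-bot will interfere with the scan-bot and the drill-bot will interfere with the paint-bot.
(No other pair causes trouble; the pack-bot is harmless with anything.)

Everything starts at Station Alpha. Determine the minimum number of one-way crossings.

9

Counting alone: the pilot can take at most 1 across per trip to Station Beta, so moving all 4 needs at least 4 loaded trips out, with a return between consecutive ones — at least 7 crossings.
The safety rule pushes this higher. Following every safe sequence of crossings, the most of the 4 that can be at Station Beta as the shuttle arrives there on crossing 7 is 3 — never all 4.
So no plan with fewer than 9 crossings exists, and this one achieves 9:
1. Pilot goes to Station Beta with the drill-bot.
2. Pilot goes back to Station Alpha alone.
3. Pilot goes to Station Beta with the paint-bot.
4. Pilot goes back to Station Alpha with the drill-bot.
5. Pilot goes to Station Beta with the scan-bot.
6. Pilot goes back to Station Alpha alone.
7. Pilot goes to Station Beta with the pack-bot.
8. Pilot goes back to Station Alpha alone.
9. Pilot goes to Station Beta with the drill-bot.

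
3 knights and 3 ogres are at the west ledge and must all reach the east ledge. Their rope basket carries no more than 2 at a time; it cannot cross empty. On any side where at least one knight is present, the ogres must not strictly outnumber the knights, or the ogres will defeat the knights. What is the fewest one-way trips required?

Counting alone: each trip to the east ledge takes at most 2 across and each return brings at least 1 back, so after t trips out (and t−1 returns) at most 2t − (t−1) of the 6 are across; that first reaches 6 at t = 5, so at least 9 crossings are needed.
The safety rule pushes this higher. Following every safe sequence of crossings, the most of the 6 that can be at the east ledge as the rope basket arrives there on crossing 9 is 5 — never all 6.
So no plan with fewer than 11 crossings exists, and this one achieves 11:
1. 2 ogres → the east ledge.  (the west ledge: 3K 1O; the east ledge: 0K 2O)
2. 1 ogre ← the west ledge.  (the west ledge: 3K 2O; the east ledge: 0K 1O)
3. 2 ogres → the east ledge.  (the west ledge: 3K 0O; the east ledge: 0K 3O)
4. 1 ogre ← the west ledge.  (the west ledge: 3K 1O; the east ledge: 0K 2O)
5. 2 knights → the east ledge.  (the west ledge: 1K 1O; the east ledge: 2K 2O)
6. 1 knight and 1 ogre ← the west ledge.  (the west ledge: 2K 2O; the east ledge: 1K 1O)
7. 2 knights → the east ledge.  (the west ledge: 0K 2O; the east ledge: 3K 1O)
8. 1 ogre ← the west ledge.  (the west ledge: 0K 3O; the east ledge: 3K 0O)
9. 2 ogres → the east ledge.  (the west ledge: 0K 1O; the east ledge: 3K 2O)
10. 1 ogre ← the west ledge.  (the west ledge: 0K 2O; the east ledge: 3K 1O)
11. 2 ogres → the east ledge.  (the west ledge: 0K 0O; the east ledge: 3K 3O)

11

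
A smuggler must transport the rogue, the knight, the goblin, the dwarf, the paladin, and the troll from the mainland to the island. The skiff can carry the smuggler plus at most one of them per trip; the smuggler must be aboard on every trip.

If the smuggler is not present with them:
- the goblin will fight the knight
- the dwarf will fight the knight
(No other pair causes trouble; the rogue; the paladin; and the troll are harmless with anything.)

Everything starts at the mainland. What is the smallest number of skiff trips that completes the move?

13

Counting alone: the smuggler can take at most 1 across per trip to the island, so moving all 6 needs at least 6 loaded trips out, with a return between consecutive ones — at least 11 crossings.
The safety rule pushes this higher. Following every safe sequence of crossings, the most of the 6 that can be at the island as the skiff arrives there on crossing 11 is 5 — never all 6.
So no plan with fewer than 13 crossings exists, and this one achieves 13:
1. Smuggler goes to the island with the knight.  [the mainland: the dwarf, the goblin, the paladin, the rogue, the troll | the island: the knight]
2. Smuggler goes back to the mainland alone.  [the mainland: the dwarf, the goblin, the paladin, the rogue, the troll | the island: the knight]
3. Smuggler goes to the island with the rogue.  [the mainland: the dwarf, the goblin, the paladin, the troll | the island: the knight, the rogue]
4. Smuggler goes back to the mainland alone.  [the mainland: the dwarf, the goblin, the paladin, the troll | the island: the knight, the rogue]
5. Smuggler goes to the island with the goblin.  [the mainland: the dwarf, the paladin, the troll | the island: the goblin, the knight, the rogue]
6. Smuggler goes back to the mainland with the knight.  [the mainland: the dwarf, the knight, the paladin, the troll | the island: the goblin, the rogue]
7. Smuggler goes to the island with the dwarf.  [the mainland: the knight, the paladin, the troll | the island: the dwarf, the goblin, the rogue]
8. Smuggler goes back to the mainland alone.  [the mainland: the knight, the paladin, the troll | the island: the dwarf, the goblin, the rogue]
9. Smuggler goes to the island with the paladin.  [the mainland: the knight, the troll | the island: the dwarf, the goblin, the paladin, the rogue]
10. Smuggler goes back to the mainland alone.  [the mainland: the knight, the troll | the island: the dwarf, the goblin, the paladin, the rogue]
11. Smuggler goes to the island with the troll.  [the mainland: the knight | the island: the dwarf, the goblin, the paladin, the rogue, the troll]
12. Smuggler goes back to the mainland alone.  [the mainland: the knight | the island: the dwarf, the goblin, the paladin, the rogue, the troll]
13. Smuggler goes to the island with the knight.  [the mainland: — | the island: the dwarf, the goblin, the knight, the paladin, the rogue, the troll]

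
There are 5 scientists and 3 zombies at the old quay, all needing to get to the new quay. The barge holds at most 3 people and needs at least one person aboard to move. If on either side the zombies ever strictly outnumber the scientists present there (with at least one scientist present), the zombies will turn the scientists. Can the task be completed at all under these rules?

1. 2 zombies → the new quay.  (the old quay: 5S 1Z; the new quay: 0S 2Z)
2. 1 zombie ← the old quay.  (the old quay: 5S 2Z; the new quay: 0S 1Z)
3. 2 scientists and 1 zombie → the new quay.  (the old quay: 3S 1Z; the new quay: 2S 2Z)
4. 1 zombie ← the old quay.  (the old quay: 3S 2Z; the new quay: 2S 1Z)
5. 1 scientist and 2 zombies → the new quay.  (the old quay: 2S 0Z; the new quay: 3S 3Z)
6. 1 zombie ← the old quay.  (the old quay: 2S 1Z; the new quay: 3S 2Z)
7. 2 scientists and 1 zombie → the new quay.  (the old quay: 0S 0Z; the new quay: 5S 3Z)

Yes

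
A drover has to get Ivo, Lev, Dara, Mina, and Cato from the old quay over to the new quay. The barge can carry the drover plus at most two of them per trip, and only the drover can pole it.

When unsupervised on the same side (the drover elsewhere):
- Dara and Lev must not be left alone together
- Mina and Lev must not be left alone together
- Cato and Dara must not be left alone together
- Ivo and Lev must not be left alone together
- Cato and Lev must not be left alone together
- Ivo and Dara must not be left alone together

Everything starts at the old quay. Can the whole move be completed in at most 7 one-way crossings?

Yes — this plan uses 7 crossings (≤ 7):
1. Drover goes to the new quay with Dara and Lev.  [the old quay: Cato, Ivo, Mina | the new quay: Dara, Lev]
2. Drover goes back to the old quay with Lev.  [the old quay: Cato, Ivo, Lev, Mina | the new quay: Dara]
3. Drover goes to the new quay with Lev and Mina.  [the old quay: Cato, Ivo | the new quay: Dara, Lev, Mina]
4. Drover goes back to the old quay with Lev.  [the old quay: Cato, Ivo, Lev | the new quay: Dara, Mina]
5. Drover goes to the new quay with Cato and Ivo.  [the old quay: Lev | the new quay: Cato, Dara, Ivo, Mina]
6. Drover goes back to the old quay with Dara.  [the old quay: Dara, Lev | the new quay: Cato, Ivo, Mina]
7. Drover goes to the new quay with Dara and Lev.  [the old quay: — | the new quay: Cato, Dara, Ivo, Lev, Mina]

Yes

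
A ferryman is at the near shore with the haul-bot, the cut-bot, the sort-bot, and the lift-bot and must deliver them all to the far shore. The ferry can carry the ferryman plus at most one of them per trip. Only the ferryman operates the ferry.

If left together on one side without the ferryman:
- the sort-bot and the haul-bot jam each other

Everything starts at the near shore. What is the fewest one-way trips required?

Counting alone: the ferryman can take at most 1 across per trip to the far shore, so moving all 4 needs at least 4 loaded trips out, with a return between consecutive ones — at least 7 crossings.
The plan below uses exactly 7 crossings, so it is optimal:
1. Ferryman goes to the far shore with the haul-bot.
2. Ferryman goes back to the near shore alone.
3. Ferryman goes to the far shore with the cut-bot.
4. Ferryman goes back to the near shore alone.
5. Ferryman goes to the far shore with the lift-bot.
6. Ferryman goes back to the near shore alone.
7. Ferryman goes to the far shore with the sort-bot.

7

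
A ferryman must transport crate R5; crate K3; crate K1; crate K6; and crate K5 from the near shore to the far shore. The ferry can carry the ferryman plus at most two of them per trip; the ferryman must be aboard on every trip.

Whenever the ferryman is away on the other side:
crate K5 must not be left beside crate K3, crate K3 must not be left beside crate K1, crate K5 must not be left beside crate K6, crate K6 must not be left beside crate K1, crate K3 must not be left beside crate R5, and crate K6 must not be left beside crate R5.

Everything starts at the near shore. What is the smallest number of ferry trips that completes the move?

7

Counting alone: the ferryman can take at most 2 across per trip to the far shore, so moving all 5 needs at least 3 loaded trips out, with a return between consecutive ones — at least 5 crossings.
The safety rule pushes this higher. Following every safe sequence of crossings, the most of the 5 that can be at the far shore as the ferry arrives there on crossing 5 is 4 — never all 5.
So no plan with fewer than 7 crossings exists, and this one achieves 7:
1. Ferryman goes to the far shore with crate K3 and crate K6.
2. Ferryman goes back to the near shore alone.
3. Ferryman goes to the far shore with crate R5.
4. Ferryman goes back to the near shore with crate K3 and crate K6.
5. Ferryman goes to the far shore with crate K1 and crate K5.
6. Ferryman goes back to the near shore alone.
7. Ferryman goes to the far shore with crate K3 and crate K6.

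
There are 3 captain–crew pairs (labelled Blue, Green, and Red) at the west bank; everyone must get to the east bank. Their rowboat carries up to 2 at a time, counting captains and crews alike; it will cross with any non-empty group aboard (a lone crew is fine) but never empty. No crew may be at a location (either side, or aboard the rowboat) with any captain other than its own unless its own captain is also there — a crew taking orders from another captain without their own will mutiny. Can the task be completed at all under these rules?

1. captain Blue and crew Blue cross → the east bank.
2. captain Blue crosses ← the west bank.
3. crew Green and crew Red cross → the east bank.
4. crew Blue crosses ← the west bank.
5. captain Green and captain Red cross → the east bank.
6. captain Green and crew Green cross ← the west bank.
7. captain Blue and captain Green cross → the east bank.
8. crew Red crosses ← the west bank.
9. crew Blue and crew Green cross → the east bank.
10. captain Red crosses ← the west bank.
11. captain Red and crew Red cross → the east bank.

Yes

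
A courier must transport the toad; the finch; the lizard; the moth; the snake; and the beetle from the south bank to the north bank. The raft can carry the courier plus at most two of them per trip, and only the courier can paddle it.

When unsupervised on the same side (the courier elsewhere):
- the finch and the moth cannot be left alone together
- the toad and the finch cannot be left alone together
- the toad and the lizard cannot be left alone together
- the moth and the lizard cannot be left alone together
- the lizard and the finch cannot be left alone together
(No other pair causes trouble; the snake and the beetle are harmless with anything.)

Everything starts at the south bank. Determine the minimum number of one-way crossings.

9

Counting alone: the courier can take at most 2 across per trip to the north bank, so moving all 6 needs at least 3 loaded trips out, with a return between consecutive ones — at least 5 crossings.
The safety rule pushes this higher. Following every safe sequence of crossings, the most of the 6 that can be at the north bank as the raft arrives there on crossings 5, 7 is 4, 5 respectively — never all 6.
So no plan with fewer than 9 crossings exists, and this one achieves 9:
1. Courier goes to the north bank with the finch and the lizard.
2. Courier goes back to the south bank with the finch.
3. Courier goes to the north bank with the moth and the toad.
4. Courier goes back to the south bank with the lizard.
5. Courier goes to the north bank with the finch and the snake.
6. Courier goes back to the south bank with the finch.
7. Courier goes to the north bank with the beetle and the finch.
8. Courier goes back to the south bank with the finch.
9. Courier goes to the north bank with the finch and the lizard.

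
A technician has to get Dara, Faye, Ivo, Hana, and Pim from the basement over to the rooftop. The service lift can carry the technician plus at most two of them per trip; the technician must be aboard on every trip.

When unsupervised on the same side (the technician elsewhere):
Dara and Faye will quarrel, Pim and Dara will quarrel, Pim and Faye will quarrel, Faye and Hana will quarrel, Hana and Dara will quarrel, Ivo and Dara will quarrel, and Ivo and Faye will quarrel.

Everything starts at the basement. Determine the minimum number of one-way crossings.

impossible

Following every safe sequence of crossings from the start, the most of the 5 that can be at the rooftop as the service lift arrives there on crossings 1, 3 is 2, 3 respectively; the best ever achieved is 3 of 5.
From crossing 5 on, no configuration arises that was not already reachable earlier: only 10 distinct safe configurations (who is on which side, and where the service lift is) can ever be reached, none of them has everyone across, and every continuation just revisits them. So no valid plan exists.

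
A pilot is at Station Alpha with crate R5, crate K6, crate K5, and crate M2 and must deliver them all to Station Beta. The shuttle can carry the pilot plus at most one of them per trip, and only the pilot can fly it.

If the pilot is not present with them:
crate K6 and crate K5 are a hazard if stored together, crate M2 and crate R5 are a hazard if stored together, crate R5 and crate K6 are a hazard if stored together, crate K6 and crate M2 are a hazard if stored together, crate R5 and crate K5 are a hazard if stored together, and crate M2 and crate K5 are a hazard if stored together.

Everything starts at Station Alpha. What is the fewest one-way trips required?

impossible

Whatever the first load, the items left behind include a forbidden pair without the pilot. No opening move is safe, so no plan exists.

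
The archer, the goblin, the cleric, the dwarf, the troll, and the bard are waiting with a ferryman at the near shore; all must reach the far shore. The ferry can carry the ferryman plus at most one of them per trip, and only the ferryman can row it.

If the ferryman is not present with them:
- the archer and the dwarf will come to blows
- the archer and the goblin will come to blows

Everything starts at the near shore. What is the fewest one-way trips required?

13

Counting alone: the ferryman can take at most 1 across per trip to the far shore, so moving all 6 needs at least 6 loaded trips out, with a return between consecutive ones — at least 11 crossings.
The safety rule pushes this higher. Following every safe sequence of crossings, the most of the 6 that can be at the far shore as the ferry arrives there on crossing 11 is 5 — never all 6.
So no plan with fewer than 13 crossings exists, and this one achieves 13:
1. Ferryman goes to the far shore with the archer.
2. Ferryman goes back to the near shore alone.
3. Ferryman goes to the far shore with the goblin.
4. Ferryman goes back to the near shore with the archer.
5. Ferryman goes to the far shore with the dwarf.
6. Ferryman goes back to the near shore alone.
7. Ferryman goes to the far shore with the cleric.
8. Ferryman goes back to the near shore alone.
9. Ferryman goes to the far shore with the troll.
10. Ferryman goes back to the near shore alone.
11. Ferryman goes to the far shore with the bard.
12. Ferryman goes back to the near shore alone.
13. Ferryman goes to the far shore with the archer.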